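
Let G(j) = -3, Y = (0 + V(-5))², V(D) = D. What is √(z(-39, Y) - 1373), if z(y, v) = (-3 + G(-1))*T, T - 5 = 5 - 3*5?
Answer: I*√1343 ≈ 36.647*I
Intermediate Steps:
T = -5 (T = 5 + (5 - 3*5) = 5 + (5 - 15) = 5 - 10 = -5)
Y = 25 (Y = (0 - 5)² = (-5)² = 25)
z(y, v) = 30 (z(y, v) = (-3 - 3)*(-5) = -6*(-5) = 30)
√(z(-39, Y) - 1373) = √(30 - 1373) = √(-1343) = I*√1343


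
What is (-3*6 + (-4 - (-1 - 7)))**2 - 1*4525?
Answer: -4329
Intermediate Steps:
(-3*6 + (-4 - (-1 - 7)))**2 - 1*4525 = (-18 + (-4 - 1*(-8)))**2 - 4525 = (-18 + (-4 + 8))**2 - 4525 = (-18 + 4)**2 - 4525 = (-14)**2 - 4525 = 196 - 4525 = -4329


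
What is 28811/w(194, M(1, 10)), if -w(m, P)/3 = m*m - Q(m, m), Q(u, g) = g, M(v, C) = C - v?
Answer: -28811/112326 ≈ -0.25649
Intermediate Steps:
w(m, P) = -3*m² + 3*m (w(m, P) = -3*(m*m - m) = -3*(m² - m) = -3*m² + 3*m)
28811/w(194, M(1, 10)) = 28811/((3*194*(1 - 1*194))) = 28811/((3*194*(1 - 194))) = 28811/((3*194*(-193))) = 28811/(-112326) = 28811*(-1/112326) = -28811/112326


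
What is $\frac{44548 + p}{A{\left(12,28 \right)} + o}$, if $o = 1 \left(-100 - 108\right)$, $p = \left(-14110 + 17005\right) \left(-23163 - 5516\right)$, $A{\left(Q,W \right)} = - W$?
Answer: $\frac{82981157}{236} \approx 3.5162 \cdot 10^{5}$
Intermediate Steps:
$p = -83025705$ ($p = 2895 \left(-28679\right) = -83025705$)
$o = -208$ ($o = 1 \left(-208\right) = -208$)
$\frac{44548 + p}{A{\left(12,28 \right)} + o} = \frac{44548 - 83025705}{\left(-1\right) 28 - 208} = - \frac{82981157}{-28 - 208} = - \frac{82981157}{-236} = \left(-82981157\right) \left(- \frac{1}{236}\right) = \frac{82981157}{236}$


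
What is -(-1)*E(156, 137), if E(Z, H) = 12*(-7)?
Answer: -84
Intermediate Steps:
E(Z, H) = -84
-(-1)*E(156, 137) = -(-1)*(-84) = -1*84 = -84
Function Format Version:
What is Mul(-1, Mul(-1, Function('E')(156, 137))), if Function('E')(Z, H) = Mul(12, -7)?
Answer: -84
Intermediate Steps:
Function('E')(Z, H) = -84
Mul(-1, Mul(-1, Function('E')(156, 137))) = Mul(-1, Mul(-1, -84)) = Mul(-1, 84) = -84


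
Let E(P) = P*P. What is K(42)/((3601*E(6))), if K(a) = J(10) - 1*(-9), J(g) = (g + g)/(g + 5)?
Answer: 31/388908 ≈ 7.9710e-5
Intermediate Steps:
E(P) = P²
J(g) = 2*g/(5 + g) (J(g) = (2*g)/(5 + g) = 2*g/(5 + g))
K(a) = 31/3 (K(a) = 2*10/(5 + 10) - 1*(-9) = 2*10/15 + 9 = 2*10*(1/15) + 9 = 4/3 + 9 = 31/3)
K(42)/((3601*E(6))) = 31/(3*((3601*6²))) = 31/(3*((3601*36))) = (31/3)/129636 = (31/3)*(1/129636) = 31/388908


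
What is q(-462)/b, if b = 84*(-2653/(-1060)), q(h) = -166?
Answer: -43990/55713 ≈ -0.78958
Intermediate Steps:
b = 55713/265 (b = 84*(-2653*(-1/1060)) = 84*(2653/1060) = 55713/265 ≈ 210.24)
q(-462)/b = -166/55713/265 = -166*265/55713 = -43990/55713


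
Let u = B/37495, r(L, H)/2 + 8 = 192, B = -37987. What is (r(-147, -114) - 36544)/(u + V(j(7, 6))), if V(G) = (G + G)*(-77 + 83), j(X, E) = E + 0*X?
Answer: -71390480/140087 ≈ -509.62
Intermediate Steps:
r(L, H) = 368 (r(L, H) = -16 + 2*192 = -16 + 384 = 368)
j(X, E) = E (j(X, E) = E + 0 = E)
V(G) = 12*G (V(G) = (2*G)*6 = 12*G)
u = -37987/37495 ≈ -1.0131
(r(-147, -114) - 36544)/(u + V(j(7, 6))) = (368 - 36544)/(-37987/37495 + 12*6) = -36176/(-37987/37495 + 72) = -36176/2661653/37495 = -36176*37495/2661653 = -71390480/140087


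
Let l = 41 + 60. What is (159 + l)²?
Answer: 67600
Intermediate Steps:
l = 101
(159 + l)² = (159 + 101)² = 260² = 67600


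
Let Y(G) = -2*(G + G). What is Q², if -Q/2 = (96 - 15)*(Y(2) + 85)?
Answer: 155600676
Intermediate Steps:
Y(G) = -4*G
Q = -12474 (Q = -2*(96 - 15)*(-4*2 + 85) = -162*(-8 + 85) = -162*77 = -2*6237 = -12474)
Q² = (-12474)² = 155600676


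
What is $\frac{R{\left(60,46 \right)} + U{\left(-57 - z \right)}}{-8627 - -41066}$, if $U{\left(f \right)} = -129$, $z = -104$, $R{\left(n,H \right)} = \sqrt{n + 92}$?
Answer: $- \frac{43}{10813} + \frac{2 \sqrt{38}}{32439} \approx -0.0035966$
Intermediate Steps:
$R{\left(n,H \right)} = \sqrt{92 + n}$
$\frac{R{\left(60,46 \right)} + U{\left(-57 - z \right)}}{-8627 - -41066} = \frac{\sqrt{92 + 60} - 129}{-8627 - -41066} = \frac{\sqrt{152} - 129}{-8627 + 41066} = \frac{2 \sqrt{38} - 129}{32439} = \left(-129 + 2 \sqrt{38}\right) \frac{1}{32439} = - \frac{43}{10813} + \frac{2 \sqrt{38}}{32439}$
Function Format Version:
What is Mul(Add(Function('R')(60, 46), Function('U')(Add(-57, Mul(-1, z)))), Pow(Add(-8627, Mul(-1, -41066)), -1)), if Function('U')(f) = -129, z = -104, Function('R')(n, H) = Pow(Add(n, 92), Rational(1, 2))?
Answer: Add(Rational(-43, 10813), Mul(Rational(2, 32439), Pow(38, Rational(1, 2)))) ≈ -0.0035966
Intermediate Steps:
Function('R')(n, H) = Pow(Add(92, n), Rational(1, 2))
Mul(Add(Function('R')(60, 46), Function('U')(Add(-57, Mul(-1, z)))), Pow(Add(-8627, Mul(-1, -41066)), -1)) = Mul(Add(Pow(Add(92, 60), Rational(1, 2)), -129), Pow(Add(-8627, Mul(-1, -41066)), -1)) = Mul(Add(Pow(152, Rational(1, 2)), -129), Pow(Add(-8627, 41066), -1)) = Mul(Add(Mul(2, Pow(38, Rational(1, 2))), -129), Pow(32439, -1)) = Mul(Add(-129, Mul(2, Pow(38, Rational(1, 2)))), Rational(1, 32439)) = Add(Rational(-43, 10813), Mul(Rational(2, 32439), Pow(38, Rational(1, 2))))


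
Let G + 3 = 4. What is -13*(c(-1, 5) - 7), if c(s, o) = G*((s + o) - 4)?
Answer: 91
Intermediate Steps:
G = 1 (G = -3 + 4 = 1)
c(s, o) = -4 + o + s (c(s, o) = 1*((s + o) - 4) = 1*((o + s) - 4) = 1*(-4 + o + s) = -4 + o + s)
-13*(c(-1, 5) - 7) = -13*((-4 + 5 - 1) - 7) = -13*(0 - 7) = -13*(-7) = 91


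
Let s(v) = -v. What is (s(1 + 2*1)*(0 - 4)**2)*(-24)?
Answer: 1152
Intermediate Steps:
(s(1 + 2*1)*(0 - 4)**2)*(-24) = ((-(1 + 2*1))*(0 - 4)**2)*(-24) = (-(1 + 2)*(-4)**2)*(-24) = (-1*3*16)*(-24) = -3*16*(-24) = -48*(-24) = 1152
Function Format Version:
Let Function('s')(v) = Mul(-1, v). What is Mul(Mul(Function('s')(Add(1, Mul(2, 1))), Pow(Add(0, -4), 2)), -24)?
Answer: 1152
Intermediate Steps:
Mul(Mul(Function('s')(Add(1, Mul(2, 1))), Pow(Add(0, -4), 2)), -24) = Mul(Mul(Mul(-1, Add(1, Mul(2, 1))), Pow(Add(0, -4), 2)), -24) = Mul(Mul(Mul(-1, Add(1, 2)), Pow(-4, 2)), -24) = Mul(Mul(Mul(-1, 3), 16), -24) = Mul(Mul(-3, 16), -24) = Mul(-48, -24) = 1152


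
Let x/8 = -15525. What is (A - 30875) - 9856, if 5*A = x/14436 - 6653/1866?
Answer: -152397217783/3741330 ≈ -40733.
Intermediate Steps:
x = -124200 (x = 8*(-15525) = -124200)
A = -9105553/3741330 (A = (-124200/14436 - 6653/1866)/5 = (-124200*1/14436 - 6653*1/1866)/5 = (-3450/401 - 6653/1866)/5 = (⅕)*(-9105553/748266) = -9105553/3741330 ≈ -2.4338)
(A - 30875) - 9856 = (-9105553/3741330 - 30875) - 9856 = -115522669303/3741330 - 9856 = -152397217783/3741330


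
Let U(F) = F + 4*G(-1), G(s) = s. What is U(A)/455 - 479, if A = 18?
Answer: -31133/65 ≈ -478.97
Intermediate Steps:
U(F) = -4 + F (U(F) = F + 4*(-1) = F - 4 = -4 + F)
U(A)/455 - 479 = (-4 + 18)/455 - 479 = 14*(1/455) - 479 = 2/65 - 479 = -31133/65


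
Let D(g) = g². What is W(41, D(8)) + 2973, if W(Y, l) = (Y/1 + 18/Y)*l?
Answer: 230629/41 ≈ 5625.1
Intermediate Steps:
W(Y, l) = l*(Y + 18/Y) (W(Y, l) = (Y*1 + 18/Y)*l = (Y + 18/Y)*l = l*(Y + 18/Y))
W(41, D(8)) + 2973 = 8²*(18 + 41²)/41 + 2973 = 64*(1/41)*(18 + 1681) + 2973 = 64*(1/41)*1699 + 2973 = 108736/41 + 2973 = 230629/41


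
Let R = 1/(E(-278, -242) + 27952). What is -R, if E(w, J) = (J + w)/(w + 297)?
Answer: -19/530568 ≈ -3.5811e-5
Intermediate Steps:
E(w, J) = (J + w)/(297 + w)
R = 19/530568 (R = 1/((-242 - 278)/(297 - 278) + 27952) = 1/(-520/19 + 27952) = 1/(530568/19) = 19/530568 ≈ 3.5811e-5)
-R = -1*19/530568 = -19/530568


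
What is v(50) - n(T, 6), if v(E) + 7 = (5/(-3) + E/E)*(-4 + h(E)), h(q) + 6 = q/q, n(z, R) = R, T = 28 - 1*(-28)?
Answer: -7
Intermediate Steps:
T = 56 (T = 28 + 28 = 56)
h(q) = -5 (h(q) = -6 + q/q = -6 + 1 = -5)
v(E) = -1 (v(E) = -7 + (5/(-3) + E/E)*(-4 - 5) = -7 + (5*(-⅓) + 1)*(-9) = -7 + (-5/3 + 1)*(-9) = -7 - ⅔*(-9) = -7 + 6 = -1)
v(50) - n(T, 6) = -1 - 1*6 = -1 - 6 = -7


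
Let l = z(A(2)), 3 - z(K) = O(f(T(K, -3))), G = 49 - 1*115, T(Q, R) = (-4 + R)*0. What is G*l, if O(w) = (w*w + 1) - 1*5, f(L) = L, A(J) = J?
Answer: -462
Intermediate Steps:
T(Q, R) = 0
O(w) = -4 + w² (O(w) = (w² + 1) - 5 = (1 + w²) - 5 = -4 + w²)
G = -66 (G = 49 - 115 = -66)
z(K) = 7 (z(K) = 3 - (-4 + 0²) = 3 - (-4 + 0) = 3 - 1*(-4) = 3 + 4 = 7)
l = 7
G*l = -66*7 = -462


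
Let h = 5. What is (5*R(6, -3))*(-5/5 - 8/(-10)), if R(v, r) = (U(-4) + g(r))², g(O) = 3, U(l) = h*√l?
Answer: 91 - 60*I ≈ 91.0 - 60.0*I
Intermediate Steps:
U(l) = 5*√l
R(v, r) = (3 + 10*I)² (R(v, r) = (5*√(-4) + 3)² = (5*(2*I) + 3)² = (10*I + 3)² = (3 + 10*I)²)
(5*R(6, -3))*(-5/5 - 8/(-10)) = (5*(-91 + 60*I))*(-5/5 - 8/(-10)) = (-455 + 300*I)*(-5*⅕ - 8*(-⅒)) = (-455 + 300*I)*(-1 + ⅘) = (-455 + 300*I)*(-⅕) = 91 - 60*I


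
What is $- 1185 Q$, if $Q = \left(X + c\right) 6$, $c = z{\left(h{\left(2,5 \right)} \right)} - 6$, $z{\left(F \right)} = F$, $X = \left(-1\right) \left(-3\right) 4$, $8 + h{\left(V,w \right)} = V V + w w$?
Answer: $-191970$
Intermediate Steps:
$h{\left(V,w \right)} = -8 + V^{2} + w^{2}$ ($h{\left(V,w \right)} = -8 + \left(V V + w w\right) = -8 + \left(V^{2} + w^{2}\right) = -8 + V^{2} + w^{2}$)
$X = 12$ ($X = 3 \cdot 4 = 12$)
$c = 15$ ($c = \left(-8 + 2^{2} + 5^{2}\right) - 6 = \left(-8 + 4 + 25\right) - 6 = 21 - 6 = 15$)
$Q = 162$ ($Q = \left(12 + 15\right) 6 = 27 \cdot 6 = 162$)
$- 1185 Q = \left(-1185\right) 162 = -191970$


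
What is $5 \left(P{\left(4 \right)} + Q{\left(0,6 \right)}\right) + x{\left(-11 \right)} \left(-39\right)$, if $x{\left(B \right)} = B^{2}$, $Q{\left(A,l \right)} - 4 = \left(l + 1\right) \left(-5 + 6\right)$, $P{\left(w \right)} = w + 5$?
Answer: $-4619$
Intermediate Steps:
$P{\left(w \right)} = 5 + w$
$Q{\left(A,l \right)} = 5 + l$ ($Q{\left(A,l \right)} = 4 + \left(l + 1\right) \left(-5 + 6\right) = 4 + \left(1 + l\right) 1 = 4 + \left(1 + l\right) = 5 + l$)
$5 \left(P{\left(4 \right)} + Q{\left(0,6 \right)}\right) + x{\left(-11 \right)} \left(-39\right) = 5 \left(\left(5 + 4\right) + \left(5 + 6\right)\right) + \left(-11\right)^{2} \left(-39\right) = 5 \left(9 + 11\right) + 121 \left(-39\right) = 5 \cdot 20 - 4719 = 100 - 4719 = -4619$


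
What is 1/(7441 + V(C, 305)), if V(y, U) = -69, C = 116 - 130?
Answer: 1/7372 ≈ 0.00013565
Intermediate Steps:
C = -14
1/(7441 + V(C, 305)) = 1/(7441 - 69) = 1/7372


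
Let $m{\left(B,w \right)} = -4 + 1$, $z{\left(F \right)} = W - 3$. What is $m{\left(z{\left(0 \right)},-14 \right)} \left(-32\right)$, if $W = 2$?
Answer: $96$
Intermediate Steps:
$z{\left(F \right)} = -1$ ($z{\left(F \right)} = 2 - 3 = -1$)
$m{\left(B,w \right)} = -3$
$m{\left(z{\left(0 \right)},-14 \right)} \left(-32\right) = \left(-3\right) \left(-32\right) = 96$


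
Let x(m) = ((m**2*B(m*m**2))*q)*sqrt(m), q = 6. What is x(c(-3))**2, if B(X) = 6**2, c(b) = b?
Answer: -11337408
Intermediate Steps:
B(X) = 36
x(m) = 216*m**(5/2) (x(m) = ((m**2*36)*6)*sqrt(m) = ((36*m**2)*6)*sqrt(m) = (216*m**2)*sqrt(m) = 216*m**(5/2))
x(c(-3))**2 = (216*(-3)**(5/2))**2 = (216*(9*I*sqrt(3)))**2 = (1944*I*sqrt(3))**2 = -11337408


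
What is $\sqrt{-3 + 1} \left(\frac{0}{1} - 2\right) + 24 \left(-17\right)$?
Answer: $-408 - 2 i \sqrt{2} \approx -408.0 - 2.8284 i$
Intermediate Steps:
$\sqrt{-3 + 1} \left(\frac{0}{1} - 2\right) + 24 \left(-17\right) = \sqrt{-2} \left(0 \cdot 1 - 2\right) - 408 = i \sqrt{2} \left(0 - 2\right) - 408 = i \sqrt{2} \left(-2\right) - 408 = - 2 i \sqrt{2} - 408 = -408 - 2 i \sqrt{2}$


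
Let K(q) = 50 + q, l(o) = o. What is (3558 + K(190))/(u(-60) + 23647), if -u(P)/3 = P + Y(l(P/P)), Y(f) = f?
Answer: 1899/11912 ≈ 0.15942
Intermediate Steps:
u(P) = -3 - 3*P (u(P) = -3*(P + P/P) = -3*(P + 1) = -3*(1 + P) = -3 - 3*P)
(3558 + K(190))/(u(-60) + 23647) = (3558 + (50 + 190))/((-3 - 3*(-60)) + 23647) = (3558 + 240)/((-3 + 180) + 23647) = 3798/(177 + 23647) = 3798/23824 = 3798*(1/23824) = 1899/11912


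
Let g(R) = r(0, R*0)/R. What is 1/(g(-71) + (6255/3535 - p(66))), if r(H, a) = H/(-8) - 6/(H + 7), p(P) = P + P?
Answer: -50197/6536577 ≈ -0.0076794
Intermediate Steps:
p(P) = 2*P
r(H, a) = -6/(7 + H) - H/8 (r(H, a) = H*(-⅛) - 6/(7 + H) = -H/8 - 6/(7 + H) = -6/(7 + H) - H/8)
g(R) = -6/(7*R) (g(R) = ((-48 - 1*0² - 7*0)/(8*(7 + 0)))/R = ((⅛)*(-48 - 1*0 + 0)/7)/R = ((⅛)*(⅐)*(-48 + 0 + 0))/R = ((⅛)*(⅐)*(-48))/R = -6/(7*R))
1/(g(-71) + (6255/3535 - p(66))) = 1/(-6/7/(-71) + (6255/3535 - 2*66)) = 1/(-6/7*(-1/71) + (6255*(1/3535) - 1*132)) = 1/(6/497 + (1251/707 - 132)) = 1/(6/497 - 92073/707) = 1/(-6536577/50197) = -50197/6536577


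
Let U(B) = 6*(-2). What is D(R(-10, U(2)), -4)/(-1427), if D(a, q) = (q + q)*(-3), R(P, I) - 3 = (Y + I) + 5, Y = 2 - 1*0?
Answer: -24/1427 ≈ -0.016818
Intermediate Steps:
Y = 2 (Y = 2 + 0 = 2)
U(B) = -12
R(P, I) = 10 + I (R(P, I) = 3 + ((2 + I) + 5) = 3 + (7 + I) = 10 + I)
D(a, q) = -6*q (D(a, q) = (2*q)*(-3) = -6*q)
D(R(-10, U(2)), -4)/(-1427) = -6*(-4)/(-1427) = 24*(-1/1427) = -24/1427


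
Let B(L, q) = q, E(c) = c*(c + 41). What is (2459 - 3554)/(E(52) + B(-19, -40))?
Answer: -1095/4796 ≈ -0.22832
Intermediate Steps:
E(c) = c*(41 + c)
(2459 - 3554)/(E(52) + B(-19, -40)) = (2459 - 3554)/(52*(41 + 52) - 40) = -1095/(52*93 - 40) = -1095/(4836 - 40) = -1095/4796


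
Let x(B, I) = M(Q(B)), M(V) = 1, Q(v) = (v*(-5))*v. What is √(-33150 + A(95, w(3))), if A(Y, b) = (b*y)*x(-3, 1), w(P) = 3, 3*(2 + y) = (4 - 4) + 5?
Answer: I*√33151 ≈ 182.07*I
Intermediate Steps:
Q(v) = -5*v² (Q(v) = (-5*v)*v = -5*v²)
y = -⅓ (y = -2 + ((4 - 4) + 5)/3 = -2 + (0 + 5)/3 = -2 + (⅓)*5 = -2 + 5/3 = -⅓ ≈ -0.33333)
x(B, I) = 1
A(Y, b) = -b/3 (A(Y, b) = (b*(-⅓))*1 = -b/3*1 = -b/3)
√(-33150 + A(95, w(3))) = √(-33150 - ⅓*3) = √(-33150 - 1) = √(-33151) = I*√33151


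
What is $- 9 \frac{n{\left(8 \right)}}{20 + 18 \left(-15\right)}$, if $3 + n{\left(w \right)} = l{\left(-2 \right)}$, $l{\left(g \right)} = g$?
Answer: $- \frac{9}{50} \approx -0.18$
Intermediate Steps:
$n{\left(w \right)} = -5$ ($n{\left(w \right)} = -3 - 2 = -5$)
$- 9 \frac{n{\left(8 \right)}}{20 + 18 \left(-15\right)} = - 9 \left(- \frac{5}{20 + 18 \left(-15\right)}\right) = - 9 \left(- \frac{5}{20 - 270}\right) = - 9 \left(- \frac{5}{-250}\right) = - 9 \left(\left(-5\right) \left(- \frac{1}{250}\right)\right) = \left(-9\right) \frac{1}{50} = - \frac{9}{50}$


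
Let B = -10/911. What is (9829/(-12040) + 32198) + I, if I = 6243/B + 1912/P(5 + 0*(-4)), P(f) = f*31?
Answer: -40050725787/74648 ≈ -5.3653e+5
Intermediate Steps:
P(f) = 31*f
B = -10/911 (B = (1/911)*(-10) = -10/911 ≈ -0.010977)
I = -176304739/310 (I = 6243/(-10/911) + 1912/((31*(5 + 0*(-4)))) = 6243*(-911/10) + 1912/((31*(5 + 0))) = -5687373/10 + 1912/((31*5)) = -5687373/10 + 1912/155 = -176304739/310 ≈ -5.6873e+5)
(9829/(-12040) + 32198) + I = (9829/(-12040) + 32198) - 176304739/310 = (9829*(-1/12040) + 32198) - 176304739/310 = (-9829/12040 + 32198) - 176304739/310 = 387654091/12040 - 176304739/310 = -40050725787/74648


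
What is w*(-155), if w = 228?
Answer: -35340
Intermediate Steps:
w*(-155) = 228*(-155) = -35340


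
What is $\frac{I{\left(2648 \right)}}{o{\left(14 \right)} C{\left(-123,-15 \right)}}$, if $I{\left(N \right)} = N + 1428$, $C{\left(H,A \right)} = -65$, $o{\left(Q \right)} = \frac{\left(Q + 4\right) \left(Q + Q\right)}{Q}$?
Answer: $- \frac{1019}{585} \approx -1.7419$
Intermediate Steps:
$o{\left(Q \right)} = 8 + 2 Q$ ($o{\left(Q \right)} = \frac{\left(4 + Q\right) 2 Q}{Q} = \frac{2 Q \left(4 + Q\right)}{Q} = 8 + 2 Q$)
$I{\left(N \right)} = 1428 + N$
$\frac{I{\left(2648 \right)}}{o{\left(14 \right)} C{\left(-123,-15 \right)}} = \frac{1428 + 2648}{\left(8 + 2 \cdot 14\right) \left(-65\right)} = \frac{4076}{\left(8 + 28\right) \left(-65\right)} = \frac{4076}{36 \left(-65\right)} = \frac{4076}{-2340} = 4076 \left(- \frac{1}{2340}\right) = - \frac{1019}{585}$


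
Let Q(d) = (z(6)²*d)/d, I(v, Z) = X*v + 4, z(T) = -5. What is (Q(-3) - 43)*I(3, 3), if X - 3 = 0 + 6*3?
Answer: -1206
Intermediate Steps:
X = 21 (X = 3 + (0 + 6*3) = 3 + (0 + 18) = 3 + 18 = 21)
I(v, Z) = 4 + 21*v (I(v, Z) = 21*v + 4 = 4 + 21*v)
Q(d) = 25 (Q(d) = ((-5)²*d)/d = (25*d)/d = 25)
(Q(-3) - 43)*I(3, 3) = (25 - 43)*(4 + 21*3) = -18*(4 + 63) = -18*67 = -1206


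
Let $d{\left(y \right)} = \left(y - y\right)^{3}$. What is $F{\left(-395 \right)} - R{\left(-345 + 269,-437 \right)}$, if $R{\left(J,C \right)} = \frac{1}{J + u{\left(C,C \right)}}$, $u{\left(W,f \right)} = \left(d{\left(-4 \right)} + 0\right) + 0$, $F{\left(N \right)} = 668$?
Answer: $\frac{50769}{76} \approx 668.01$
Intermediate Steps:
$d{\left(y \right)} = 0$ ($d{\left(y \right)} = 0^{3} = 0$)
$u{\left(W,f \right)} = 0$ ($u{\left(W,f \right)} = \left(0 + 0\right) + 0 = 0 + 0 = 0$)
$R{\left(J,C \right)} = \frac{1}{J}$ ($R{\left(J,C \right)} = \frac{1}{J + 0} = \frac{1}{J}$)
$F{\left(-395 \right)} - R{\left(-345 + 269,-437 \right)} = 668 - \frac{1}{-345 + 269} = 668 - \frac{1}{-76} = 668 - - \frac{1}{76} = 668 + \frac{1}{76} = \frac{50769}{76}$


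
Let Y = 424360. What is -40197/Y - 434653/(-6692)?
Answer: 46045087189/709954280 ≈ 64.856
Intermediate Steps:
-40197/Y - 434653/(-6692) = -40197/424360 - 434653/(-6692) = -40197*1/424360 - 434653*(-1/6692) = -40197/424360 + 434653/6692 = 46045087189/709954280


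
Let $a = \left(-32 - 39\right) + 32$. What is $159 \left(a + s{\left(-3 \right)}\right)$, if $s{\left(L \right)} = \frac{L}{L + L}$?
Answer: $- \frac{12243}{2} \approx -6121.5$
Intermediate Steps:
$a = -39$ ($a = -71 + 32 = -39$)
$s{\left(L \right)} = \frac{1}{2}$ ($s{\left(L \right)} = \frac{L}{2 L} = \frac{1}{2 L} L = \frac{1}{2}$)
$159 \left(a + s{\left(-3 \right)}\right) = 159 \left(-39 + \frac{1}{2}\right) = 159 \left(- \frac{77}{2}\right) = - \frac{12243}{2}$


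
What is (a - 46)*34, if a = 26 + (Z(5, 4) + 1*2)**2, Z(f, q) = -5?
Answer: -374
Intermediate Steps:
a = 35 (a = 26 + (-5 + 1*2)**2 = 26 + (-5 + 2)**2 = 26 + (-3)**2 = 26 + 9 = 35)
(a - 46)*34 = (35 - 46)*34 = -11*34 = -374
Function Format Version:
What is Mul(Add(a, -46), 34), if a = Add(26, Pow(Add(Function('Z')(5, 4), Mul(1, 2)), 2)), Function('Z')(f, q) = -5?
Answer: -374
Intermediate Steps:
a = 35 (a = Add(26, Pow(Add(-5, Mul(1, 2)), 2)) = Add(26, Pow(Add(-5, 2), 2)) = Add(26, Pow(-3, 2)) = Add(26, 9) = 35)
Mul(Add(a, -46), 34) = Mul(Add(35, -46), 34) = Mul(-11, 34) = -374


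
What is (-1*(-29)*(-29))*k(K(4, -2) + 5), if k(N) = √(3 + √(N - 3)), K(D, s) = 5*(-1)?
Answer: -841*√(3 + I*√3) ≈ -1511.9 - 405.12*I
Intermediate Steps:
K(D, s) = -5
k(N) = √(3 + √(-3 + N))
(-1*(-29)*(-29))*k(K(4, -2) + 5) = (-1*(-29)*(-29))*√(3 + √(-3 + (-5 + 5))) = (29*(-29))*√(3 + √(-3 + 0)) = -841*√(3 + √(-3)) = -841*√(3 + I*√3)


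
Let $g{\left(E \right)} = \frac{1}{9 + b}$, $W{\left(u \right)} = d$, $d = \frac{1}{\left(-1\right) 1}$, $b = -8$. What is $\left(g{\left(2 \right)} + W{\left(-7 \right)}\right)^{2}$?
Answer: $0$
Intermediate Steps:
$d = -1$ ($d = \frac{1}{-1} = -1$)
$W{\left(u \right)} = -1$
$g{\left(E \right)} = 1$ ($g{\left(E \right)} = \frac{1}{9 - 8} = 1^{-1} = 1$)
$\left(g{\left(2 \right)} + W{\left(-7 \right)}\right)^{2} = \left(1 - 1\right)^{2} = 0^{2} = 0$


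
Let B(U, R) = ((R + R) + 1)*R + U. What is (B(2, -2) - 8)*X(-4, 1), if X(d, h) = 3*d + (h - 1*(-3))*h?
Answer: 0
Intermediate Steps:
B(U, R) = U + R*(1 + 2*R) (B(U, R) = (2*R + 1)*R + U = (1 + 2*R)*R + U = R*(1 + 2*R) + U = U + R*(1 + 2*R))
X(d, h) = 3*d + h*(3 + h) (X(d, h) = 3*d + (h + 3)*h = 3*d + (3 + h)*h = 3*d + h*(3 + h))
(B(2, -2) - 8)*X(-4, 1) = ((-2 + 2 + 2*(-2)²) - 8)*(1² + 3*(-4) + 3*1) = ((-2 + 2 + 2*4) - 8)*(1 - 12 + 3) = ((-2 + 2 + 8) - 8)*(-8) = (8 - 8)*(-8) = 0*(-8) = 0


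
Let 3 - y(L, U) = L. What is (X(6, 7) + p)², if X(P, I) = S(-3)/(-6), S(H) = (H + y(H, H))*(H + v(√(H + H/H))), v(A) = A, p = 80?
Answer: (163 - I*√2)²/4 ≈ 6641.8 - 115.26*I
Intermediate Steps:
y(L, U) = 3 - L
S(H) = 3*H + 3*√(1 + H) (S(H) = (H + (3 - H))*(H + √(H + H/H)) = 3*(H + √(H + 1)) = 3*(H + √(1 + H)) = 3*H + 3*√(1 + H))
X(P, I) = 3/2 - I*√2/2 (X(P, I) = (3*(-3) + 3*√(1 - 3))/(-6) = (-9 + 3*√(-2))*(-⅙) = (-9 + 3*(I*√2))*(-⅙) = (-9 + 3*I*√2)*(-⅙) = 3/2 - I*√2/2)
(X(6, 7) + p)² = ((3/2 - I*√2/2) + 80)² = (163/2 - I*√2/2)²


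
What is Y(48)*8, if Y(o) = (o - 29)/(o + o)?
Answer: 19/12 ≈ 1.5833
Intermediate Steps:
Y(o) = (-29 + o)/(2*o) (Y(o) = (-29 + o)/((2*o)) = (-29 + o)*(1/(2*o)) = (-29 + o)/(2*o))
Y(48)*8 = ((1/2)*(-29 + 48)/48)*8 = ((1/2)*(1/48)*19)*8 = (19/96)*8 = 19/12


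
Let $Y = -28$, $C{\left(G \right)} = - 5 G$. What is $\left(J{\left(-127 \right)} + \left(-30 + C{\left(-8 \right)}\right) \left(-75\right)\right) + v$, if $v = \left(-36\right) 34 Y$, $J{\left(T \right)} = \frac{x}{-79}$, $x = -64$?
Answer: $\frac{2648302}{79} \approx 33523.0$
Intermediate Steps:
$J{\left(T \right)} = \frac{64}{79}$ ($J{\left(T \right)} = - \frac{64}{-79} = \left(-64\right) \left(- \frac{1}{79}\right) = \frac{64}{79}$)
$v = 34272$ ($v = \left(-36\right) 34 \left(-28\right) = \left(-1224\right) \left(-28\right) = 34272$)
$\left(J{\left(-127 \right)} + \left(-30 + C{\left(-8 \right)}\right) \left(-75\right)\right) + v = \left(\frac{64}{79} + \left(-30 - -40\right) \left(-75\right)\right) + 34272 = \left(\frac{64}{79} + \left(-30 + 40\right) \left(-75\right)\right) + 34272 = \left(\frac{64}{79} + 10 \left(-75\right)\right) + 34272 = \left(\frac{64}{79} - 750\right) + 34272 = - \frac{59186}{79} + 34272 = \frac{2648302}{79}$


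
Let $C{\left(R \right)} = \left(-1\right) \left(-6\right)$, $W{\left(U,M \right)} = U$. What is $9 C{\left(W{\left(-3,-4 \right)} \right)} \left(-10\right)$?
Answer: $-540$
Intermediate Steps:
$C{\left(R \right)} = 6$
$9 C{\left(W{\left(-3,-4 \right)} \right)} \left(-10\right) = 9 \cdot 6 \left(-10\right) = 54 \left(-10\right) = -540$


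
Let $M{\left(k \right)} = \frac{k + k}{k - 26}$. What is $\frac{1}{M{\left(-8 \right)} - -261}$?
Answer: $\frac{17}{4445} \approx 0.0038245$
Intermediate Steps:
$M{\left(k \right)} = \frac{2 k}{-26 + k}$
$\frac{1}{M{\left(-8 \right)} - -261} = \frac{1}{2 \left(-8\right) \frac{1}{-26 - 8} - -261} = \frac{1}{2 \left(-8\right) \frac{1}{-34} + \left(-213 + 474\right)} = \frac{1}{2 \left(-8\right) \left(- \frac{1}{34}\right) + 261} = \frac{1}{\frac{8}{17} + 261} = \frac{1}{\frac{4445}{17}} = \frac{17}{4445}$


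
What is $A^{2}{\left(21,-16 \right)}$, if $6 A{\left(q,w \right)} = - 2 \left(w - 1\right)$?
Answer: $\frac{289}{9} \approx 32.111$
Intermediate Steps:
$A{\left(q,w \right)} = \frac{1}{3} - \frac{w}{3}$ ($A{\left(q,w \right)} = \frac{\left(-2\right) \left(w - 1\right)}{6} = \frac{\left(-2\right) \left(-1 + w\right)}{6} = \frac{2 - 2 w}{6} = \frac{1}{3} - \frac{w}{3}$)
$A^{2}{\left(21,-16 \right)} = \left(\frac{1}{3} - - \frac{16}{3}\right)^{2} = \left(\frac{1}{3} + \frac{16}{3}\right)^{2} = \left(\frac{17}{3}\right)^{2} = \frac{289}{9}$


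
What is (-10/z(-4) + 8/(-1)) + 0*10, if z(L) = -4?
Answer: -11/2 ≈ -5.5000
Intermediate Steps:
(-10/z(-4) + 8/(-1)) + 0*10 = (-10/(-4) + 8/(-1)) + 0*10 = (-10*(-¼) + 8*(-1)) + 0 = (5/2 - 8) + 0 = -11/2 + 0 = -11/2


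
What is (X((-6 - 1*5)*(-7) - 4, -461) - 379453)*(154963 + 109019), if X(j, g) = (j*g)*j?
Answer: -748685157804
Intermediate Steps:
X(j, g) = g*j² (X(j, g) = (g*j)*j = g*j²)
(X((-6 - 1*5)*(-7) - 4, -461) - 379453)*(154963 + 109019) = (-461*((-6 - 1*5)*(-7) - 4)² - 379453)*(154963 + 109019) = (-461*((-6 - 5)*(-7) - 4)² - 379453)*263982 = (-461*(-11*(-7) - 4)² - 379453)*263982 = (-461*(77 - 4)² - 379453)*263982 = (-461*73² - 379453)*263982 = (-461*5329 - 379453)*263982 = (-2456669 - 379453)*263982 = -2836122*263982 = -748685157804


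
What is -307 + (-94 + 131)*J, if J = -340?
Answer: -12887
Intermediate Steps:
-307 + (-94 + 131)*J = -307 + (-94 + 131)*(-340) = -307 + 37*(-340) = -307 - 12580 = -12887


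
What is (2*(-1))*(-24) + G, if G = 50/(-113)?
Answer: 5374/113 ≈ 47.557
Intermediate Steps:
G = -50/113 (G = 50*(-1/113) = -50/113 ≈ -0.44248)
(2*(-1))*(-24) + G = (2*(-1))*(-24) - 50/113 = -2*(-24) - 50/113 = 48 - 50/113 = 5374/113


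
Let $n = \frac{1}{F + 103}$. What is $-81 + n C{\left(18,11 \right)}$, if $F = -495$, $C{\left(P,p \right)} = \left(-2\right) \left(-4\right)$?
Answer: $- \frac{3970}{49} \approx -81.02$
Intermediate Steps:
$C{\left(P,p \right)} = 8$
$n = - \frac{1}{392}$ ($n = \frac{1}{-495 + 103} = \frac{1}{-392} = - \frac{1}{392} \approx -0.002551$)
$-81 + n C{\left(18,11 \right)} = -81 - \frac{1}{49} = - \frac{3970}{49}$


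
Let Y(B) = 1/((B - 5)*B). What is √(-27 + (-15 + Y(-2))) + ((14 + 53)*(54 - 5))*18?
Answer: 59094 + I*√8218/14 ≈ 59094.0 + 6.4752*I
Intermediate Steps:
Y(B) = 1/(B*(-5 + B)) (Y(B) = 1/((-5 + B)*B) = 1/(B*(-5 + B)))
√(-27 + (-15 + Y(-2))) + ((14 + 53)*(54 - 5))*18 = √(-27 + (-15 + 1/((-2)*(-5 - 2)))) + ((14 + 53)*(54 - 5))*18 = √(-27 + (-15 - ½/(-7))) + (67*49)*18 = √(-27 + (-15 - ½*(-⅐))) + 3283*18 = √(-27 + (-15 + 1/14)) + 59094 = √(-27 - 209/14) + 59094 = √(-587/14) + 59094 = I*√8218/14 + 59094 = 59094 + I*√8218/14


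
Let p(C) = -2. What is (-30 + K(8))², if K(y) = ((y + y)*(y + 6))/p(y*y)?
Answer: 20164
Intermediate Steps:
K(y) = -y*(6 + y) (K(y) = ((y + y)*(y + 6))/(-2) = ((2*y)*(6 + y))*(-½) = (2*y*(6 + y))*(-½) = -y*(6 + y))
(-30 + K(8))² = (-30 - 1*8*(6 + 8))² = (-30 - 1*8*14)² = (-30 - 112)² = (-142)² = 20164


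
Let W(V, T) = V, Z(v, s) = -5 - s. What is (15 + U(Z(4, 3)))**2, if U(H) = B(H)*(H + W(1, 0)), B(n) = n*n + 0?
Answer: 187489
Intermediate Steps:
B(n) = n**2 (B(n) = n**2 + 0 = n**2)
U(H) = H**2*(1 + H) (U(H) = H**2*(H + 1) = H**2*(1 + H))
(15 + U(Z(4, 3)))**2 = (15 + (-5 - 1*3)**2*(1 + (-5 - 1*3)))**2 = (15 + (-5 - 3)**2*(1 + (-5 - 3)))**2 = (15 + (-8)**2*(1 - 8))**2 = (15 + 64*(-7))**2 = (15 - 448)**2 = (-433)**2 = 187489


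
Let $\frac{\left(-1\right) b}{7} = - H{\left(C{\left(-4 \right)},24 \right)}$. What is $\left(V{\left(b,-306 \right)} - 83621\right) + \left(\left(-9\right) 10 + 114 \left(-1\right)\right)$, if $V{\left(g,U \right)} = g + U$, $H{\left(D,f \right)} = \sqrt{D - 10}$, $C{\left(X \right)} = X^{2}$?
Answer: $-84131 + 7 \sqrt{6} \approx -84114.0$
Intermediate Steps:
$H{\left(D,f \right)} = \sqrt{-10 + D}$
$b = 7 \sqrt{6}$ ($b = - 7 \left(- \sqrt{-10 + \left(-4\right)^{2}}\right) = - 7 \left(- \sqrt{-10 + 16}\right) = - 7 \left(- \sqrt{6}\right) = 7 \sqrt{6} \approx 17.146$)
$V{\left(g,U \right)} = U + g$
$\left(V{\left(b,-306 \right)} - 83621\right) + \left(\left(-9\right) 10 + 114 \left(-1\right)\right) = \left(\left(-306 + 7 \sqrt{6}\right) - 83621\right) + \left(\left(-9\right) 10 + 114 \left(-1\right)\right) = \left(-83927 + 7 \sqrt{6}\right) - 204 = -84131 + 7 \sqrt{6}$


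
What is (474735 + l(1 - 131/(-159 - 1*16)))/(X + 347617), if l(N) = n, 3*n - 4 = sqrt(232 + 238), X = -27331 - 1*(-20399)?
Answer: 1424209/1022055 + sqrt(470)/1022055 ≈ 1.3935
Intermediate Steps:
X = -6932 (X = -27331 + 20399 = -6932)
n = 4/3 + sqrt(470)/3 (n = 4/3 + sqrt(232 + 238)/3 = 4/3 + sqrt(470)/3 ≈ 8.5598)
l(N) = 4/3 + sqrt(470)/3
(474735 + l(1 - 131/(-159 - 1*16)))/(X + 347617) = (474735 + (4/3 + sqrt(470)/3))/(-6932 + 347617) = (1424209/3 + sqrt(470)/3)/340685 = (1424209/3 + sqrt(470)/3)*(1/340685) = 1424209/1022055 + sqrt(470)/1022055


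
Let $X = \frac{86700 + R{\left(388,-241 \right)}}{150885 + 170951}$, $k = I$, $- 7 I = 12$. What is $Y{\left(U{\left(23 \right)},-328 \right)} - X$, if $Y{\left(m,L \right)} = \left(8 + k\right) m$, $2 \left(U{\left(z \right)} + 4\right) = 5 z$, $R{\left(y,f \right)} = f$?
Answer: $\frac{756996731}{2252852} \approx 336.02$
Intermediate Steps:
$I = - \frac{12}{7}$ ($I = \left(- \frac{1}{7}\right) 12 = - \frac{12}{7} \approx -1.7143$)
$k = - \frac{12}{7} \approx -1.7143$
$U{\left(z \right)} = -4 + \frac{5 z}{2}$
$Y{\left(m,L \right)} = \frac{44 m}{7}$ ($Y{\left(m,L \right)} = \left(8 - \frac{12}{7}\right) m = \frac{44 m}{7}$)
$X = \frac{86459}{321836}$ ($X = \frac{86700 - 241}{150885 + 170951} = \frac{86459}{321836} \approx 0.26864$)
$Y{\left(U{\left(23 \right)},-328 \right)} - X = \frac{44 \left(-4 + \frac{5}{2} \cdot 23\right)}{7} - \frac{86459}{321836} = \frac{44 \left(-4 + \frac{115}{2}\right)}{7} - \frac{86459}{321836} = \frac{44}{7} \cdot \frac{107}{2} - \frac{86459}{321836} = \frac{2354}{7} - \frac{86459}{321836} = \frac{756996731}{2252852}$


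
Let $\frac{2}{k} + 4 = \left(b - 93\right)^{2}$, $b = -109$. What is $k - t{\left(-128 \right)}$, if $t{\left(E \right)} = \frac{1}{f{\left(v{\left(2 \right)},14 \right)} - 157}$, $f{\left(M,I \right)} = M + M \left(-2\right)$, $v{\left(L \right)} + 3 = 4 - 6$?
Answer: $\frac{2569}{387600} \approx 0.006628$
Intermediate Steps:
$v{\left(L \right)} = -5$ ($v{\left(L \right)} = -3 + \left(4 - 6\right) = -3 - 2 = -5$)
$f{\left(M,I \right)} = - M$ ($f{\left(M,I \right)} = M - 2 M = - M$)
$t{\left(E \right)} = - \frac{1}{152}$ ($t{\left(E \right)} = \frac{1}{\left(-1\right) \left(-5\right) - 157} = \frac{1}{5 - 157} = \frac{1}{-152} = - \frac{1}{152}$)
$k = \frac{1}{20400}$ ($k = \frac{2}{-4 + \left(-109 - 93\right)^{2}} = \frac{2}{-4 + \left(-202\right)^{2}} = \frac{2}{-4 + 40804} = \frac{2}{40800} = 2 \cdot \frac{1}{40800} = \frac{1}{20400} \approx 4.902 \cdot 10^{-5}$)
$k - t{\left(-128 \right)} = \frac{1}{20400} - - \frac{1}{152} = \frac{1}{20400} + \frac{1}{152} = \frac{2569}{387600}$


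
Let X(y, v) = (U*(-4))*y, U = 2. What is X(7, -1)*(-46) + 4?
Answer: 2580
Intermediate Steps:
X(y, v) = -8*y (X(y, v) = (2*(-4))*y = -8*y)
X(7, -1)*(-46) + 4 = -8*7*(-46) + 4 = -56*(-46) + 4 = 2576 + 4 = 2580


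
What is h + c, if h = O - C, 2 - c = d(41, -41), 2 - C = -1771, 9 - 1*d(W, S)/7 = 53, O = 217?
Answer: -1246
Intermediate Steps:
d(W, S) = -308 (d(W, S) = 63 - 7*53 = 63 - 371 = -308)
C = 1773 (C = 2 - 1*(-1771) = 2 + 1771 = 1773)
c = 310 (c = 2 - 1*(-308) = 2 + 308 = 310)
h = -1556 (h = 217 - 1*1773 = 217 - 1773 = -1556)
h + c = -1556 + 310 = -1246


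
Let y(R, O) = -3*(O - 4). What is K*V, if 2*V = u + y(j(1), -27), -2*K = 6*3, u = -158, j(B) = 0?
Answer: 585/2 ≈ 292.50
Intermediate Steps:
y(R, O) = 12 - 3*O (y(R, O) = -3*(-4 + O) = 12 - 3*O)
K = -9 (K = -3*3 = -½*18 = -9)
V = -65/2 (V = (-158 + (12 - 3*(-27)))/2 = (-158 + (12 + 81))/2 = (-158 + 93)/2 = (½)*(-65) = -65/2 ≈ -32.500)
K*V = -9*(-65/2) = 585/2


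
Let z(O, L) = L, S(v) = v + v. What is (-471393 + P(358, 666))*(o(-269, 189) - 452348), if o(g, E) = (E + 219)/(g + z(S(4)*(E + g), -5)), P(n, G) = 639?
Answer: 29173510397520/137 ≈ 2.1295e+11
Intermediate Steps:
S(v) = 2*v
o(g, E) = (219 + E)/(-5 + g) (o(g, E) = (E + 219)/(g - 5) = (219 + E)/(-5 + g))
(-471393 + P(358, 666))*(o(-269, 189) - 452348) = (-471393 + 639)*((219 + 189)/(-5 - 269) - 452348) = -470754*(408/(-274) - 452348) = -470754*(-1/274*408 - 452348) = -470754*(-204/137 - 452348) = -470754*(-61971880/137) = 29173510397520/137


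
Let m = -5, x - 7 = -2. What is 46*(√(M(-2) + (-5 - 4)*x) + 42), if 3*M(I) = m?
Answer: 1932 + 92*I*√105/3 ≈ 1932.0 + 314.24*I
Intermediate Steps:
x = 5 (x = 7 - 2 = 5)
M(I) = -5/3 (M(I) = (⅓)*(-5) = -5/3)
46*(√(M(-2) + (-5 - 4)*x) + 42) = 46*(√(-5/3 + (-5 - 4)*5) + 42) = 46*(√(-5/3 - 9*5) + 42) = 46*(√(-5/3 - 45) + 42) = 46*(√(-140/3) + 42) = 46*(2*I*√105/3 + 42) = 46*(42 + 2*I*√105/3) = 1932 + 92*I*√105/3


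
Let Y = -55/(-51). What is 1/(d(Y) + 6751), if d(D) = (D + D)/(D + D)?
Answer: 1/6752 ≈ 0.00014810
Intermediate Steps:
Y = 55/51 (Y = -55*(-1/51) = 55/51 ≈ 1.0784)
d(D) = 1 (d(D) = (2*D)/((2*D)) = (2*D)*(1/(2*D)) = 1)
1/(d(Y) + 6751) = 1/(1 + 6751) = 1/6752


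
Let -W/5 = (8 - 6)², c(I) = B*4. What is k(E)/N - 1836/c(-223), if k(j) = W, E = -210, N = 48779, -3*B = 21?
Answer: 22389421/341453 ≈ 65.571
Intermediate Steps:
B = -7 (B = -⅓*21 = -7)
c(I) = -28 (c(I) = -7*4 = -28)
W = -20 (W = -5*(8 - 6)² = -5*2² = -5*4 = -20)
k(j) = -20
k(E)/N - 1836/c(-223) = -20/48779 - 1836/(-28) = -20*1/48779 - 1836*(-1/28) = -20/48779 + 459/7 = 22389421/341453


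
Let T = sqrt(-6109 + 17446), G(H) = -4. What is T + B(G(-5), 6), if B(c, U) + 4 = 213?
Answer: 209 + sqrt(11337) ≈ 315.48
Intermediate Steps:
B(c, U) = 209 (B(c, U) = -4 + 213 = 209)
T = sqrt(11337) ≈ 106.48
T + B(G(-5), 6) = sqrt(11337) + 209 = 209 + sqrt(11337)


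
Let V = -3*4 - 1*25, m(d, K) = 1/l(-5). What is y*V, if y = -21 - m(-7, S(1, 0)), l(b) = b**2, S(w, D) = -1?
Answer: 19462/25 ≈ 778.48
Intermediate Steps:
m(d, K) = 1/25 (m(d, K) = 1/((-5)**2) = 1/25)
y = -526/25 (y = -21 - 1*1/25 = -21 - 1/25 = -526/25 ≈ -21.040)
V = -37 (V = -12 - 25 = -37)
y*V = -526/25*(-37) = 19462/25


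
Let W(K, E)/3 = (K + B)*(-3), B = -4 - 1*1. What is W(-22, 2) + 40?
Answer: 283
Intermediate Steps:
B = -5 (B = -4 - 1 = -5)
W(K, E) = 45 - 9*K (W(K, E) = 3*((K - 5)*(-3)) = 3*((-5 + K)*(-3)) = 3*(15 - 3*K) = 45 - 9*K)
W(-22, 2) + 40 = (45 - 9*(-22)) + 40 = (45 + 198) + 40 = 243 + 40 = 283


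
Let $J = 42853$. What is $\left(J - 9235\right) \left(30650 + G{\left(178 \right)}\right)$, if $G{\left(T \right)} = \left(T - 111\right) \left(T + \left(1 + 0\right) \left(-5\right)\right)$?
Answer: $1420057938$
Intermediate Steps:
$G{\left(T \right)} = \left(-111 + T\right) \left(-5 + T\right)$ ($G{\left(T \right)} = \left(-111 + T\right) \left(T + 1 \left(-5\right)\right) = \left(-111 + T\right) \left(T - 5\right) = \left(-111 + T\right) \left(-5 + T\right)$)
$\left(J - 9235\right) \left(30650 + G{\left(178 \right)}\right) = \left(42853 - 9235\right) \left(30650 + \left(555 + 178^{2} - 20648\right)\right) = 33618 \left(30650 + \left(555 + 31684 - 20648\right)\right) = 33618 \left(30650 + 11591\right) = 33618 \cdot 42241 = 1420057938$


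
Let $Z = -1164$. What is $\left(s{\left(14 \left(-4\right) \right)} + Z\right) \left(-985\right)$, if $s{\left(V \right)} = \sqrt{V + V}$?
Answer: $1146540 - 3940 i \sqrt{7} \approx 1.1465 \cdot 10^{6} - 10424.0 i$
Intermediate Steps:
$s{\left(V \right)} = \sqrt{2} \sqrt{V}$ ($s{\left(V \right)} = \sqrt{2 V} = \sqrt{2} \sqrt{V}$)
$\left(s{\left(14 \left(-4\right) \right)} + Z\right) \left(-985\right) = \left(\sqrt{2} \sqrt{14 \left(-4\right)} - 1164\right) \left(-985\right) = \left(\sqrt{2} \sqrt{-56} - 1164\right) \left(-985\right) = \left(\sqrt{2} \cdot 2 i \sqrt{14} - 1164\right) \left(-985\right) = \left(4 i \sqrt{7} - 1164\right) \left(-985\right) = \left(-1164 + 4 i \sqrt{7}\right) \left(-985\right) = 1146540 - 3940 i \sqrt{7}$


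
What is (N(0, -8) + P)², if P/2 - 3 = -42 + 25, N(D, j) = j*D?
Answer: 784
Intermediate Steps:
N(D, j) = D*j
P = -28 (P = 6 + 2*(-42 + 25) = 6 + 2*(-17) = 6 - 34 = -28)
(N(0, -8) + P)² = (0*(-8) - 28)² = (0 - 28)² = (-28)² = 784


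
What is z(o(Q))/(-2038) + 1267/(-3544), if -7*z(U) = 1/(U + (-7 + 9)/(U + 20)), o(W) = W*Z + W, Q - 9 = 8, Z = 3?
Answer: -27049192455/75661100536 ≈ -0.35750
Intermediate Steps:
Q = 17 (Q = 9 + 8 = 17)
o(W) = 4*W (o(W) = W*3 + W = 3*W + W = 4*W)
z(U) = -1/(7*(U + 2/(20 + U))) (z(U) = -1/(7*(U + (-7 + 9)/(U + 20))) = -1/(7*(U + 2/(20 + U))))
z(o(Q))/(-2038) + 1267/(-3544) = ((-20 - 4*17)/(7*(2 + (4*17)² + 20*(4*17))))/(-2038) + 1267/(-3544) = ((-20 - 1*68)/(7*(2 + 68² + 20*68)))*(-1/2038) + 1267*(-1/3544) = ((-20 - 68)/(7*(2 + 4624 + 1360)))*(-1/2038) - 1267/3544 = ((⅐)*(-88)/5986)*(-1/2038) - 1267/3544 = ((⅐)*(1/5986)*(-88))*(-1/2038) - 1267/3544 = -44/20951*(-1/2038) - 1267/3544 = 22/21349069 - 1267/3544 = -27049192455/75661100536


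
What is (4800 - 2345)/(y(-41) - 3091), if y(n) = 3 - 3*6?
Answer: -2455/3106 ≈ -0.79041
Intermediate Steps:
y(n) = -15 (y(n) = 3 - 18 = -15)
(4800 - 2345)/(y(-41) - 3091) = (4800 - 2345)/(-15 - 3091) = 2455/(-3106) = 2455*(-1/3106) = -2455/3106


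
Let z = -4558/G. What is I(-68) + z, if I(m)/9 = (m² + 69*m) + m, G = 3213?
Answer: -3937270/3213 ≈ -1225.4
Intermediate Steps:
I(m) = 9*m² + 630*m (I(m) = 9*((m² + 69*m) + m) = 9*(m² + 70*m) = 9*m² + 630*m)
z = -4558/3213 ≈ -1.4186
I(-68) + z = 9*(-68)*(70 - 68) - 4558/3213 = 9*(-68)*2 - 4558/3213 = -1224 - 4558/3213 = -3937270/3213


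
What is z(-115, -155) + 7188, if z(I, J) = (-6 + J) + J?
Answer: 6872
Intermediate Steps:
z(I, J) = -6 + 2*J
z(-115, -155) + 7188 = (-6 + 2*(-155)) + 7188 = (-6 - 310) + 7188 = -316 + 7188 = 6872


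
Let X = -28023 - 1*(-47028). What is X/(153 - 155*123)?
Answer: -6335/6304 ≈ -1.0049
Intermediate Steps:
X = 19005 (X = -28023 + 47028 = 19005)
X/(153 - 155*123) = 19005/(153 - 155*123) = 19005/(153 - 19065) = 19005/(-18912) = 19005*(-1/18912) = -6335/6304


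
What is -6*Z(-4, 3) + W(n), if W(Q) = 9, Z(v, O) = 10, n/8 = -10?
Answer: -51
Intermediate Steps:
n = -80 (n = 8*(-10) = -80)
-6*Z(-4, 3) + W(n) = -6*10 + 9 = -60 + 9 = -51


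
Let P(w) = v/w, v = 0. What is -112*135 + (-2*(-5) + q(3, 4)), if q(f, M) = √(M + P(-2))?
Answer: -15108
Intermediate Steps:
P(w) = 0 (P(w) = 0/w = 0)
q(f, M) = √M (q(f, M) = √(M + 0) = √M)
-112*135 + (-2*(-5) + q(3, 4)) = -112*135 + (-2*(-5) + √4) = -15120 + (10 + 2) = -15120 + 12 = -15108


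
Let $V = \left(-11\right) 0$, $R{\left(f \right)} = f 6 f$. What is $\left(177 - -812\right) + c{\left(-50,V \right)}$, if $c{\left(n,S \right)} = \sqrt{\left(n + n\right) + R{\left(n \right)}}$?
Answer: $989 + 10 \sqrt{149} \approx 1111.1$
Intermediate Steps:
$R{\left(f \right)} = 6 f^{2}$ ($R{\left(f \right)} = 6 f f = 6 f^{2}$)
$V = 0$
$c{\left(n,S \right)} = \sqrt{2 n + 6 n^{2}}$ ($c{\left(n,S \right)} = \sqrt{\left(n + n\right) + 6 n^{2}} = \sqrt{2 n + 6 n^{2}}$)
$\left(177 - -812\right) + c{\left(-50,V \right)} = \left(177 - -812\right) + \sqrt{2} \sqrt{- 50 \left(1 + 3 \left(-50\right)\right)} = \left(177 + 812\right) + \sqrt{2} \sqrt{- 50 \left(1 - 150\right)} = 989 + \sqrt{2} \sqrt{\left(-50\right) \left(-149\right)} = 989 + \sqrt{2} \sqrt{7450} = 989 + \sqrt{2} \cdot 5 \sqrt{298} = 989 + 10 \sqrt{149}$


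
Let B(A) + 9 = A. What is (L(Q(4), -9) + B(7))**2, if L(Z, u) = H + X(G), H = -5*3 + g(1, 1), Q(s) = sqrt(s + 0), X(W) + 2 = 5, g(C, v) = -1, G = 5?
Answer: 225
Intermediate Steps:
B(A) = -9 + A
X(W) = 3 (X(W) = -2 + 5 = 3)
Q(s) = sqrt(s)
H = -16 (H = -5*3 - 1 = -15 - 1 = -16)
L(Z, u) = -13 (L(Z, u) = -16 + 3 = -13)
(L(Q(4), -9) + B(7))**2 = (-13 + (-9 + 7))**2 = (-13 - 2)**2 = (-15)**2 = 225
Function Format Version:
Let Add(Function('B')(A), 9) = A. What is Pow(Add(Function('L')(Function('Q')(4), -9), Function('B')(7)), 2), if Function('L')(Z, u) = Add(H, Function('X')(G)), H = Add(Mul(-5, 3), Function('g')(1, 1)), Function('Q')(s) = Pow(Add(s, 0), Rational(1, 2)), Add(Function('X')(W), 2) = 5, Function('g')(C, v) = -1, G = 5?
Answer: 225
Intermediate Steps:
Function('B')(A) = Add(-9, A)
Function('X')(W) = 3 (Function('X')(W) = Add(-2, 5) = 3)
Function('Q')(s) = Pow(s, Rational(1, 2))
H = -16 (H = Add(Mul(-5, 3), -1) = Add(-15, -1) = -16)
Function('L')(Z, u) = -13 (Function('L')(Z, u) = Add(-16, 3) = -13)
Pow(Add(Function('L')(Function('Q')(4), -9), Function('B')(7)), 2) = Pow(Add(-13, Add(-9, 7)), 2) = Pow(Add(-13, -2), 2) = Pow(-15, 2) = 225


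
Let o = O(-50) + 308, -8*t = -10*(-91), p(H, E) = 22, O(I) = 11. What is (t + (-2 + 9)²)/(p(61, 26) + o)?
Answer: -259/1364 ≈ -0.18988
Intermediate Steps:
t = -455/4 (t = -(-5)*(-91)/4 = -⅛*910 = -455/4 ≈ -113.75)
o = 319 (o = 11 + 308 = 319)
(t + (-2 + 9)²)/(p(61, 26) + o) = (-455/4 + (-2 + 9)²)/(22 + 319) = (-455/4 + 7²)/341 = (-455/4 + 49)*(1/341) = -259/4*1/341 = -259/1364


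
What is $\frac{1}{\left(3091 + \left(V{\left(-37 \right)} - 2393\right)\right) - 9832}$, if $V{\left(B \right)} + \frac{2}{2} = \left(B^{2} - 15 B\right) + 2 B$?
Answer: $- \frac{1}{7285} \approx -0.00013727$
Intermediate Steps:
$V{\left(B \right)} = -1 + B^{2} - 13 B$ ($V{\left(B \right)} = -1 + \left(\left(B^{2} - 15 B\right) + 2 B\right) = -1 + \left(B^{2} - 13 B\right) = -1 + B^{2} - 13 B$)
$\frac{1}{\left(3091 + \left(V{\left(-37 \right)} - 2393\right)\right) - 9832} = \frac{1}{\left(3091 - 544\right) - 9832} = \frac{1}{2547 - 9832} = \frac{1}{-7285} = - \frac{1}{7285}$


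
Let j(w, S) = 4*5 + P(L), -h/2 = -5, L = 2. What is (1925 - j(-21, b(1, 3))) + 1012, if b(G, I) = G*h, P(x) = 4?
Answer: 2913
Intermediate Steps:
h = 10 (h = -2*(-5) = 10)
b(G, I) = 10*G (b(G, I) = G*10 = 10*G)
j(w, S) = 24 (j(w, S) = 4*5 + 4 = 20 + 4 = 24)
(1925 - j(-21, b(1, 3))) + 1012 = (1925 - 1*24) + 1012 = (1925 - 24) + 1012 = 1901 + 1012 = 2913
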